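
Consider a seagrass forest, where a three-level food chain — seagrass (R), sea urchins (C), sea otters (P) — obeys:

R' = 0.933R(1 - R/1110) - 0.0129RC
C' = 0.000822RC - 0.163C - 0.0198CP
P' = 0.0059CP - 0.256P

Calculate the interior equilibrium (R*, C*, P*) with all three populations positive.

R* ≈ 444, C* ≈ 43.4, P* ≈ 10.2

From dP/dt = 0: 0.0059C* = 0.256, so C* = 43.4.
From dR/dt = 0: 0.933(1 - R*/1110) = 0.0129·43.4, giving R* = 1110·(1 - 0.6) = 444.
From dC/dt = 0: 0.000822·444 - 0.163 = 0.0198P*, so P* = 0.202/0.0198 = 10.2.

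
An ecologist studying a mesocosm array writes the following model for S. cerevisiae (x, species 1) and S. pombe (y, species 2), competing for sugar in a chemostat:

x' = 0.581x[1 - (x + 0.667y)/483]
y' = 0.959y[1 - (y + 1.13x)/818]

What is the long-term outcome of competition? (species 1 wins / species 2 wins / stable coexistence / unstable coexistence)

Compare the nullcline intercepts: K1/α12 = 483/0.667 = 724 < K2 = 818; K2/α21 = 818/1.13 = 724 > K1 = 483.
Since the inequalities point opposite ways, species 2 can invade but species 1 cannot.

species 2 excludes species 1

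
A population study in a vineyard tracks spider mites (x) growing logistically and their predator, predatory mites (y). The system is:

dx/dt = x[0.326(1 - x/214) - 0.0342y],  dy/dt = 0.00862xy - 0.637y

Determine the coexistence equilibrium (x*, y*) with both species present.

From dy/dt = 0 with y > 0: 0.00862x* = 0.637, so x* = 73.9.
Substitute into dx/dt = 0: 0.326(1 - 73.9/214) = 0.0342y*.
The bracket is 0.655, giving y* = 0.213/0.0342 = 6.24.

x* ≈ 73.9, y* ≈ 6.24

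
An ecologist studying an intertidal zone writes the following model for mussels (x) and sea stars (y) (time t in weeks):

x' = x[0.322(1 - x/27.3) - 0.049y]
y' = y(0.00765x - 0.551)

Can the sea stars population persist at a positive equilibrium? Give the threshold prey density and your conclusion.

The predator equation gives dy/dt > 0 only when x > 0.551/0.00765 = 72.
Without the predator, x → K = 27.3. Since 27.3 < 72, the predator cannot invade.

Threshold x = 72; K < 72, so no, the predator goes extinct.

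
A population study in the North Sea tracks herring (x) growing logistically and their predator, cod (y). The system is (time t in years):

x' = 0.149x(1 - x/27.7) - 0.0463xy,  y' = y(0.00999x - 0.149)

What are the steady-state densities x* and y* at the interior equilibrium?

x* ≈ 14.9, y* ≈ 1.49

From dy/dt = 0 with y > 0: 0.00999x* = 0.149, so x* = 14.9.
Substitute into dx/dt = 0: 0.149(1 - 14.9/27.7) = 0.0463y*.
The bracket is 0.462, giving y* = 0.0688/0.0463 = 1.49.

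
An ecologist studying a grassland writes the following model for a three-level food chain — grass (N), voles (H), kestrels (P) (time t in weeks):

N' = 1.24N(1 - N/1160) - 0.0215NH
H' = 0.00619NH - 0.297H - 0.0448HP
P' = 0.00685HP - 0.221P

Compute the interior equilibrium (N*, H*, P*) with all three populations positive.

N* ≈ 511, H* ≈ 32.3, P* ≈ 64

From dP/dt = 0: 0.00685H* = 0.221, so H* = 32.3.
From dN/dt = 0: 1.24(1 - N*/1160) = 0.0215·32.3, giving N* = 1160·(1 - 0.559) = 511.
From dH/dt = 0: 0.00619·511 - 0.297 = 0.0448P*, so P* = 2.87/0.0448 = 64.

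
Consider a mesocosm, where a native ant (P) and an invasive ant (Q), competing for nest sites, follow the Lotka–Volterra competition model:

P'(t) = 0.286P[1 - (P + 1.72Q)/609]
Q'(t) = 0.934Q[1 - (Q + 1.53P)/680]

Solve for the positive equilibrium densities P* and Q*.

Setting both brackets to zero gives the nullclines P + 1.72Q = 609 and 1.53P + Q = 680.
Substituting Q = 680 - 1.53P into the first: P(1 - 1.72·1.53) = 609 - 1.72·680.
So P* = -561/-1.63 = 344, and then Q* = 680 - 1.53·344 = 154.

P* ≈ 344, Q* ≈ 154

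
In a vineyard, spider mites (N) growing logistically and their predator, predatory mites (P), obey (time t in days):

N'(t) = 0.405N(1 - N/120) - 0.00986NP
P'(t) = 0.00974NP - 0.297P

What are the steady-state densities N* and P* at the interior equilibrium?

N* ≈ 30.5, P* ≈ 30.6

From dP/dt = 0 with P > 0: 0.00974N* = 0.297, so N* = 30.5.
Substitute into dN/dt = 0: 0.405(1 - 30.5/120) = 0.00986P*.
The bracket is 0.746, giving P* = 0.302/0.00986 = 30.6.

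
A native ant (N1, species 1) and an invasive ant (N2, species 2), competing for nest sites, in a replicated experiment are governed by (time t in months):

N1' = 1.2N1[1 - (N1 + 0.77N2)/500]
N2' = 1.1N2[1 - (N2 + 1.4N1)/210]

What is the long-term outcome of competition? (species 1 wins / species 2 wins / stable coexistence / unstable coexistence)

Compare the nullcline intercepts: K1/α12 = 500/0.77 = 649 > K2 = 210; K2/α21 = 210/1.4 = 150 < K1 = 500.
Since the inequalities point opposite ways, species 1 can invade but species 2 cannot.

species 1 excludes species 2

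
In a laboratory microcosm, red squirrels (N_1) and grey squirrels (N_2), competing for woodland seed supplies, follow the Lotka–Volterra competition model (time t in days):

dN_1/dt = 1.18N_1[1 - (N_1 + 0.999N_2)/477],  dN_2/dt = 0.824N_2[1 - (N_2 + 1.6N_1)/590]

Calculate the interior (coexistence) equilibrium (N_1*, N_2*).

N_1* ≈ 188, N_2* ≈ 289

Setting both brackets to zero gives the nullclines N_1 + 0.999N_2 = 477 and 1.6N_1 + N_2 = 590.
Substituting N_2 = 590 - 1.6N_1 into the first: N_1(1 - 0.999·1.6) = 477 - 0.999·590.
So N_1* = -112/-0.598 = 188, and then N_2* = 590 - 1.6·188 = 289.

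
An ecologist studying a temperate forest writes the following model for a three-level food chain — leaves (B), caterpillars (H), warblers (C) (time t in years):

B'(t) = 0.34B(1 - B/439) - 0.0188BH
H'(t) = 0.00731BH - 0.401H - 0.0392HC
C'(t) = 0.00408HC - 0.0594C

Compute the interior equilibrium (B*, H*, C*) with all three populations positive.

B* ≈ 85.6, H* ≈ 14.6, C* ≈ 5.73

From dC/dt = 0: 0.00408H* = 0.0594, so H* = 14.6.
From dB/dt = 0: 0.34(1 - B*/439) = 0.0188·14.6, giving B* = 439·(1 - 0.805) = 85.6.
From dH/dt = 0: 0.00731·85.6 - 0.401 = 0.0392C*, so C* = 0.225/0.0392 = 5.73.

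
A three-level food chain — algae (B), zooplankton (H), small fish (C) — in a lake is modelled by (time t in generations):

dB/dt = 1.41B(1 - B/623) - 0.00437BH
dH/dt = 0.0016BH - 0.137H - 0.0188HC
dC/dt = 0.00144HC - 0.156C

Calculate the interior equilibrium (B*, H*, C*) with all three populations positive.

B* ≈ 414, H* ≈ 108, C* ≈ 27.9

From dC/dt = 0: 0.00144H* = 0.156, so H* = 108.
From dB/dt = 0: 1.41(1 - B*/623) = 0.00437·108, giving B* = 623·(1 - 0.336) = 414.
From dH/dt = 0: 0.0016·414 - 0.137 = 0.0188C*, so C* = 0.525/0.0188 = 27.9.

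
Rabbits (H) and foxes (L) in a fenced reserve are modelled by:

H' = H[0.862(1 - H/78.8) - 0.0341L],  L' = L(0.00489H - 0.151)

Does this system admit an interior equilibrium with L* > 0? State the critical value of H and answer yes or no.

Threshold H = 30.9; K > 30.9, so yes, the predator persists.

The predator equation gives dL/dt > 0 only when H > 0.151/0.00489 = 30.9.
Without the predator, H → K = 78.8. Since 78.8 > 30.9, the predator can invade and persist.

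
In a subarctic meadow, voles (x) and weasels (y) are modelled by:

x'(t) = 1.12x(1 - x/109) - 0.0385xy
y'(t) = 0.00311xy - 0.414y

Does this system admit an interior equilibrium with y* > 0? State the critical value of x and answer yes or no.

Threshold x = 133; K < 133, so no, the predator goes extinct.

The predator equation gives dy/dt > 0 only when x > 0.414/0.00311 = 133.
Without the predator, x → K = 109. Since 109 < 133, the predator cannot invade.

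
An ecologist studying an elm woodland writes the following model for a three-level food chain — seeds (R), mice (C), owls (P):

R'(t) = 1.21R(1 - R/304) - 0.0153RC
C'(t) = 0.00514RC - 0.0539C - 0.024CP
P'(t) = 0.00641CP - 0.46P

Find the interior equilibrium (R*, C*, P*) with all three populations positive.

R* ≈ 28.1, C* ≈ 71.8, P* ≈ 3.78

From dP/dt = 0: 0.00641C* = 0.46, so C* = 71.8.
From dR/dt = 0: 1.21(1 - R*/304) = 0.0153·71.8, giving R* = 304·(1 - 0.907) = 28.1.
From dC/dt = 0: 0.00514·28.1 - 0.0539 = 0.024P*, so P* = 0.0908/0.024 = 3.78.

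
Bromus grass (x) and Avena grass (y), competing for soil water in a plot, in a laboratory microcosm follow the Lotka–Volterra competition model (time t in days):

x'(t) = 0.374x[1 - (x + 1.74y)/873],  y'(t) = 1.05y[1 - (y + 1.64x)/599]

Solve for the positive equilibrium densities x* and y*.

Setting both brackets to zero gives the nullclines x + 1.74y = 873 and 1.64x + y = 599.
Substituting y = 599 - 1.64x into the first: x(1 - 1.74·1.64) = 873 - 1.74·599.
So x* = -169/-1.85 = 91.3, and then y* = 599 - 1.64·91.3 = 449.

x* ≈ 91.3, y* ≈ 449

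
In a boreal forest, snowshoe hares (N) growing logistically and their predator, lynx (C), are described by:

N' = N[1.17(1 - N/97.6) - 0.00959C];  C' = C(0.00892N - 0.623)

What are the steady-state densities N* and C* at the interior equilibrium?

From dC/dt = 0 with C > 0: 0.00892N* = 0.623, so N* = 69.8.
Substitute into dN/dt = 0: 1.17(1 - 69.8/97.6) = 0.00959C*.
The bracket is 0.284, giving C* = 0.333/0.00959 = 34.7.

N* ≈ 69.8, C* ≈ 34.7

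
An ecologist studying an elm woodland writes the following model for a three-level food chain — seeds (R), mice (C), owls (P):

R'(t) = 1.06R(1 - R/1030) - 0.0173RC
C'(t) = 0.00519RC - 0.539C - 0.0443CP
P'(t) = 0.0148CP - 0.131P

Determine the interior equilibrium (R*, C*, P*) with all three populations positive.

From dP/dt = 0: 0.0148C* = 0.131, so C* = 8.85.
From dR/dt = 0: 1.06(1 - R*/1030) = 0.0173·8.85, giving R* = 1030·(1 - 0.144) = 881.
From dC/dt = 0: 0.00519·881 - 0.539 = 0.0443P*, so P* = 4.03/0.0443 = 91.1.

R* ≈ 881, C* ≈ 8.85, P* ≈ 91.1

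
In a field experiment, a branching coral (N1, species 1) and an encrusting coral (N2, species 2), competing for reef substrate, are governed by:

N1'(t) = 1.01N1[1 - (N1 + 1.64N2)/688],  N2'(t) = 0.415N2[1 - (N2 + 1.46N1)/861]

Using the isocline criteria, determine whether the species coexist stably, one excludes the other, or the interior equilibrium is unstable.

unstable coexistence (outcome depends on initial conditions)

Compare the nullcline intercepts: K1/α12 = 688/1.64 = 420 < K2 = 861; K2/α21 = 861/1.46 = 590 < K1 = 688.
Since both are reversed, neither can invade when rare; the interior point is a saddle.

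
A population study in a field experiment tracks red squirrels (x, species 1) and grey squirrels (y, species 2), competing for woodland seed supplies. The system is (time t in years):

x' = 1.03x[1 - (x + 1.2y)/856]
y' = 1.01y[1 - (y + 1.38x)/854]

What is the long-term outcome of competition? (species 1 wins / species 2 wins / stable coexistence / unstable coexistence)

unstable coexistence (outcome depends on initial conditions)

Compare the nullcline intercepts: K1/α12 = 856/1.2 = 713 < K2 = 854; K2/α21 = 854/1.38 = 619 < K1 = 856.
Since both are reversed, neither can invade when rare; the interior point is a saddle.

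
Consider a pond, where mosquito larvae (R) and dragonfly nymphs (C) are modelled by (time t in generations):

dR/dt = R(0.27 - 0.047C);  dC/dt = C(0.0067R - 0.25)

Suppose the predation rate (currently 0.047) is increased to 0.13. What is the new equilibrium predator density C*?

C* ≈ 2.08

At the interior fixed point, setting dR/dt = 0 with R > 0 fixes C* = (prey growth rate)/(RC coefficient) — independent of the other coefficients.
With the change, C* = 0.27/0.13 = 2.08; it falls from 5.74.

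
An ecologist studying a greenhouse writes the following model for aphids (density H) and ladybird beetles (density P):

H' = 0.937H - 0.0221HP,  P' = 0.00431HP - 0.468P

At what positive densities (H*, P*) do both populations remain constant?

H* ≈ 109, P* ≈ 42.4

Set dP/dt = 0 with P > 0: 0.00431H - 0.468 = 0, so H* = 0.468/0.00431 = 109.
Set dH/dt = 0 with H > 0: 0.937 - 0.0221P = 0, so P* = 0.937/0.0221 = 42.4.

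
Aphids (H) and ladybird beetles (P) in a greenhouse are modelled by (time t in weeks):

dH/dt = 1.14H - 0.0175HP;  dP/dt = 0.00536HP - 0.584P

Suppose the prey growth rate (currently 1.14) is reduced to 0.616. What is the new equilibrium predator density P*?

P* ≈ 35.2

At the interior fixed point, setting dH/dt = 0 with H > 0 fixes P* = (prey growth rate)/(HP coefficient) — independent of the other coefficients.
With the change, P* = 0.616/0.0175 = 35.2; it falls from 65.1.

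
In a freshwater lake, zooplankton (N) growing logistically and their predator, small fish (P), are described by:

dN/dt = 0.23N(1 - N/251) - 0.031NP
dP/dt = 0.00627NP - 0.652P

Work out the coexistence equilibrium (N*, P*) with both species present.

N* ≈ 104, P* ≈ 4.35

From dP/dt = 0 with P > 0: 0.00627N* = 0.652, so N* = 104.
Substitute into dN/dt = 0: 0.23(1 - 104/251) = 0.031P*.
The bracket is 0.586, giving P* = 0.135/0.031 = 4.35.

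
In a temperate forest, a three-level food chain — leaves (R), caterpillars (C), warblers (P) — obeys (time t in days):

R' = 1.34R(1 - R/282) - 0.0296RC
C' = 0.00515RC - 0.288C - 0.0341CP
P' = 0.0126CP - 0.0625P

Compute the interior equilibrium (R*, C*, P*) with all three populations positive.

From dP/dt = 0: 0.0126C* = 0.0625, so C* = 4.96.
From dR/dt = 0: 1.34(1 - R*/282) = 0.0296·4.96, giving R* = 282·(1 - 0.11) = 251.
From dC/dt = 0: 0.00515·251 - 0.288 = 0.0341P*, so P* = 1.01/0.0341 = 29.5.

R* ≈ 251, C* ≈ 4.96, P* ≈ 29.5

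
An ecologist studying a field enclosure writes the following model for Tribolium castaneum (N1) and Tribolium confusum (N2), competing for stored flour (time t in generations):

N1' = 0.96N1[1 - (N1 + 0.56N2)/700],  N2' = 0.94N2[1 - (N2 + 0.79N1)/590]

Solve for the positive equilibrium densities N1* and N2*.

N1* ≈ 663, N2* ≈ 66.4

Setting both brackets to zero gives the nullclines N1 + 0.56N2 = 700 and 0.79N1 + N2 = 590.
Substituting N2 = 590 - 0.79N1 into the first: N1(1 - 0.56·0.79) = 700 - 0.56·590.
So N1* = 370/0.558 = 663, and then N2* = 590 - 0.79·663 = 66.4.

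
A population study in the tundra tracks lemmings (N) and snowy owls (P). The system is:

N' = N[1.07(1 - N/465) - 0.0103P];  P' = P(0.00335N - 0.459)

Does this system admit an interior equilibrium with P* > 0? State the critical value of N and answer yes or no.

The predator equation gives dP/dt > 0 only when N > 0.459/0.00335 = 137.
Without the predator, N → K = 465. Since 465 > 137, the predator can invade and persist.

Threshold N = 137; K > 137, so yes, the predator persists.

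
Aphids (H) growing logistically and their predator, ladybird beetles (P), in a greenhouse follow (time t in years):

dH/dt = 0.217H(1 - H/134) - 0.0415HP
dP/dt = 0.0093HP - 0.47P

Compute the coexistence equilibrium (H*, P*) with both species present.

H* ≈ 50.5, P* ≈ 3.26

From dP/dt = 0 with P > 0: 0.0093H* = 0.47, so H* = 50.5.
Substitute into dH/dt = 0: 0.217(1 - 50.5/134) = 0.0415P*.
The bracket is 0.623, giving P* = 0.135/0.0415 = 3.26.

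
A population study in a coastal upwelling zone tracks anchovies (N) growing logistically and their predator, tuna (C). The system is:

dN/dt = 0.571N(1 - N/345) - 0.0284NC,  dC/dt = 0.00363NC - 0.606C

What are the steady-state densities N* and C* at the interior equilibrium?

N* ≈ 167, C* ≈ 10.4

From dC/dt = 0 with C > 0: 0.00363N* = 0.606, so N* = 167.
Substitute into dN/dt = 0: 0.571(1 - 167/345) = 0.0284C*.
The bracket is 0.516, giving C* = 0.295/0.0284 = 10.4.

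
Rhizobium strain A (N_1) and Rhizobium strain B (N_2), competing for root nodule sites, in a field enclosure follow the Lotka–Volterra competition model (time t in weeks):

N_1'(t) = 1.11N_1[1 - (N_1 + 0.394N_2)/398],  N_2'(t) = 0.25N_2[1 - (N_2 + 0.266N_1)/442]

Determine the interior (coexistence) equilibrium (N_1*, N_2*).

Setting both brackets to zero gives the nullclines N_1 + 0.394N_2 = 398 and 0.266N_1 + N_2 = 442.
Substituting N_2 = 442 - 0.266N_1 into the first: N_1(1 - 0.394·0.266) = 398 - 0.394·442.
So N_1* = 224/0.895 = 250, and then N_2* = 442 - 0.266·250 = 375.

N_1* ≈ 250, N_2* ≈ 375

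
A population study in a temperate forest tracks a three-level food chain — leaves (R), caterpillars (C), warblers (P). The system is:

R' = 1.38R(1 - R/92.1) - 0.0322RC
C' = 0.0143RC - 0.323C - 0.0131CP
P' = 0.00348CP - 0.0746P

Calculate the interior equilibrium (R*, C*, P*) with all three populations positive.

From dP/dt = 0: 0.00348C* = 0.0746, so C* = 21.4.
From dR/dt = 0: 1.38(1 - R*/92.1) = 0.0322·21.4, giving R* = 92.1·(1 - 0.5) = 46.
From dC/dt = 0: 0.0143·46 - 0.323 = 0.0131P*, so P* = 0.335/0.0131 = 25.6.

R* ≈ 46, C* ≈ 21.4, P* ≈ 25.6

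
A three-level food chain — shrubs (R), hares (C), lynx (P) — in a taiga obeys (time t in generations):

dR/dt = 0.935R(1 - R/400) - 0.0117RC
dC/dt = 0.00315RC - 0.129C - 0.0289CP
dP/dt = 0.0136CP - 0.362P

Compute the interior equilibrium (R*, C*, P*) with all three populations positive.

R* ≈ 267, C* ≈ 26.6, P* ≈ 24.6

From dP/dt = 0: 0.0136C* = 0.362, so C* = 26.6.
From dR/dt = 0: 0.935(1 - R*/400) = 0.0117·26.6, giving R* = 400·(1 - 0.333) = 267.
From dC/dt = 0: 0.00315·267 - 0.129 = 0.0289P*, so P* = 0.711/0.0289 = 24.6.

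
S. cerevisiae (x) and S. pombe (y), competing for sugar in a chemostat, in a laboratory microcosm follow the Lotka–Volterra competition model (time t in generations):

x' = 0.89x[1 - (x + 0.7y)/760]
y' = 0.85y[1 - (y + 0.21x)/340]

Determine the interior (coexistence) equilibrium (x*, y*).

Setting both brackets to zero gives the nullclines x + 0.7y = 760 and 0.21x + y = 340.
Substituting y = 340 - 0.21x into the first: x(1 - 0.7·0.21) = 760 - 0.7·340.
So x* = 522/0.853 = 612, and then y* = 340 - 0.21·612 = 211.

x* ≈ 612, y* ≈ 211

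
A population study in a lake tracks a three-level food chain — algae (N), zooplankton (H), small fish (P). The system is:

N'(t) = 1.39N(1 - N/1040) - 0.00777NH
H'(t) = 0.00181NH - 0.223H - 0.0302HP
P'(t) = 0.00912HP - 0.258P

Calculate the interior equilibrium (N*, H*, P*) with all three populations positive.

From dP/dt = 0: 0.00912H* = 0.258, so H* = 28.3.
From dN/dt = 0: 1.39(1 - N*/1040) = 0.00777·28.3, giving N* = 1040·(1 - 0.158) = 876.
From dH/dt = 0: 0.00181·876 - 0.223 = 0.0302P*, so P* = 1.36/0.0302 = 45.1.

N* ≈ 876, H* ≈ 28.3, P* ≈ 45.1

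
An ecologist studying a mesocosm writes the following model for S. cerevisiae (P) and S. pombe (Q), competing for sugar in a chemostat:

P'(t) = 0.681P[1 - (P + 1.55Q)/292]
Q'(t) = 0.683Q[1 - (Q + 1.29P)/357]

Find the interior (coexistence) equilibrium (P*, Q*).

Setting both brackets to zero gives the nullclines P + 1.55Q = 292 and 1.29P + Q = 357.
Substituting Q = 357 - 1.29P into the first: P(1 - 1.55·1.29) = 292 - 1.55·357.
So P* = -261/-1 = 261, and then Q* = 357 - 1.29·261 = 19.7.

P* ≈ 261, Q* ≈ 19.7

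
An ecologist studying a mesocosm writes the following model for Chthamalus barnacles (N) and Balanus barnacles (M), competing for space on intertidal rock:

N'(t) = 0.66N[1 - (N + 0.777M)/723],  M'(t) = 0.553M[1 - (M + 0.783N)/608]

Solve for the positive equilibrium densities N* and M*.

N* ≈ 640, M* ≈ 107

Setting both brackets to zero gives the nullclines N + 0.777M = 723 and 0.783N + M = 608.
Substituting M = 608 - 0.783N into the first: N(1 - 0.777·0.783) = 723 - 0.777·608.
So N* = 251/0.392 = 640, and then M* = 608 - 0.783·640 = 107.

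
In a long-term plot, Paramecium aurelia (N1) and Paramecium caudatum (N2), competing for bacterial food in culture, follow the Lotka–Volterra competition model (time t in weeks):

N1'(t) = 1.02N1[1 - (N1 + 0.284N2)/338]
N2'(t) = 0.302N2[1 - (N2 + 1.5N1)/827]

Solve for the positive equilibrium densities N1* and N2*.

Setting both brackets to zero gives the nullclines N1 + 0.284N2 = 338 and 1.5N1 + N2 = 827.
Substituting N2 = 827 - 1.5N1 into the first: N1(1 - 0.284·1.5) = 338 - 0.284·827.
So N1* = 103/0.574 = 180, and then N2* = 827 - 1.5·180 = 557.

N1* ≈ 180, N2* ≈ 557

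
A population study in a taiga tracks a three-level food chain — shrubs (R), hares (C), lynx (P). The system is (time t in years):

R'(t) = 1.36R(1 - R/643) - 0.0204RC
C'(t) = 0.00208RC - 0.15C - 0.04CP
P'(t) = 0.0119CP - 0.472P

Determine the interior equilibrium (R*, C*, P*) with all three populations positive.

From dP/dt = 0: 0.0119C* = 0.472, so C* = 39.7.
From dR/dt = 0: 1.36(1 - R*/643) = 0.0204·39.7, giving R* = 643·(1 - 0.595) = 260.
From dC/dt = 0: 0.00208·260 - 0.15 = 0.04P*, so P* = 0.392/0.04 = 9.79.

R* ≈ 260, C* ≈ 39.7, P* ≈ 9.79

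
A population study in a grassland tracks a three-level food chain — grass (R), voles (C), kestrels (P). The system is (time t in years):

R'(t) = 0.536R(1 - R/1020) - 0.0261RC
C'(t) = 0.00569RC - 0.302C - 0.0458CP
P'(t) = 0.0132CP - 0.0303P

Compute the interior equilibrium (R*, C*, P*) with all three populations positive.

R* ≈ 906, C* ≈ 2.3, P* ≈ 106

From dP/dt = 0: 0.0132C* = 0.0303, so C* = 2.3.
From dR/dt = 0: 0.536(1 - R*/1020) = 0.0261·2.3, giving R* = 1020·(1 - 0.112) = 906.
From dC/dt = 0: 0.00569·906 - 0.302 = 0.0458P*, so P* = 4.85/0.0458 = 106.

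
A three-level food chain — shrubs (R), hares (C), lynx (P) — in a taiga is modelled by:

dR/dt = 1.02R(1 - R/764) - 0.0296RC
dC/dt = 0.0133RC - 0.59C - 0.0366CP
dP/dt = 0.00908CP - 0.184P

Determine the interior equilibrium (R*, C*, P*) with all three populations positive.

R* ≈ 315, C* ≈ 20.3, P* ≈ 98.2

From dP/dt = 0: 0.00908C* = 0.184, so C* = 20.3.
From dR/dt = 0: 1.02(1 - R*/764) = 0.0296·20.3, giving R* = 764·(1 - 0.588) = 315.
From dC/dt = 0: 0.0133·315 - 0.59 = 0.0366P*, so P* = 3.6/0.0366 = 98.2.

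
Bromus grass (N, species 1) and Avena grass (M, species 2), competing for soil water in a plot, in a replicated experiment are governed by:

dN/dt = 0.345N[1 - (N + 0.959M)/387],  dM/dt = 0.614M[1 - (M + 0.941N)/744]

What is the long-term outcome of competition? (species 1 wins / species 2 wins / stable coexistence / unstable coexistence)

Compare the nullcline intercepts: K1/α12 = 387/0.959 = 404 < K2 = 744; K2/α21 = 744/0.941 = 791 > K1 = 387.
Since the inequalities point opposite ways, species 2 can invade but species 1 cannot.

species 2 excludes species 1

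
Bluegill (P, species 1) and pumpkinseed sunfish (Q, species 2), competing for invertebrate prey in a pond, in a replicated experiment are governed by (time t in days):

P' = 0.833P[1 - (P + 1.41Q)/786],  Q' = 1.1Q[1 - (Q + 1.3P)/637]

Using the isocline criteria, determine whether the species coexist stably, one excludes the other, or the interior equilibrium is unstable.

Compare the nullcline intercepts: K1/α12 = 786/1.41 = 557 < K2 = 637; K2/α21 = 637/1.3 = 490 < K1 = 786.
Since both are reversed, neither can invade when rare; the interior point is a saddle.

unstable coexistence (outcome depends on initial conditions)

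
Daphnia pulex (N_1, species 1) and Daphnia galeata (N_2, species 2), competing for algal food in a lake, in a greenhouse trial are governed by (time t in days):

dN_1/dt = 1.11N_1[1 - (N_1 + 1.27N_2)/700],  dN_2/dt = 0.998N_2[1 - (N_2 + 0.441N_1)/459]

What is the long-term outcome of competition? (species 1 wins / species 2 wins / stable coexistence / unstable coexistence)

stable coexistence

Compare the nullcline intercepts: K1/α12 = 700/1.27 = 551 > K2 = 459; K2/α21 = 459/0.441 = 1040 > K1 = 700.
Since both inequalities hold, each species can invade when rare, so the interior equilibrium is stable.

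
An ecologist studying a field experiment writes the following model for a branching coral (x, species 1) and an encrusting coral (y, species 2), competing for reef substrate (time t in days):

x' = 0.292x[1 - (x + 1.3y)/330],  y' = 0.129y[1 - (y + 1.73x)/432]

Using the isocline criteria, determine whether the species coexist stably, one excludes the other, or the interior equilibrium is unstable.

Compare the nullcline intercepts: K1/α12 = 330/1.3 = 254 < K2 = 432; K2/α21 = 432/1.73 = 250 < K1 = 330.
Since both are reversed, neither can invade when rare; the interior point is a saddle.

unstable coexistence (outcome depends on initial conditions)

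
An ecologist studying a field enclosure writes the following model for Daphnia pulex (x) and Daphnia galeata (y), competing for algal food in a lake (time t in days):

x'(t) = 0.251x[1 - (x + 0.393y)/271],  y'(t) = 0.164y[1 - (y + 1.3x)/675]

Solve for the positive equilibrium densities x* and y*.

x* ≈ 11.7, y* ≈ 660

Setting both brackets to zero gives the nullclines x + 0.393y = 271 and 1.3x + y = 675.
Substituting y = 675 - 1.3x into the first: x(1 - 0.393·1.3) = 271 - 0.393·675.
So x* = 5.72/0.489 = 11.7, and then y* = 675 - 1.3·11.7 = 660.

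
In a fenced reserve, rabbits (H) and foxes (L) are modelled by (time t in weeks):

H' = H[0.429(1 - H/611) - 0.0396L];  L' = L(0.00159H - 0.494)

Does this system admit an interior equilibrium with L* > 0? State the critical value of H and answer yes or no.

Threshold H = 311; K > 311, so yes, the predator persists.

The predator equation gives dL/dt > 0 only when H > 0.494/0.00159 = 311.
Without the predator, H → K = 611. Since 611 > 311, the predator can invade and persist.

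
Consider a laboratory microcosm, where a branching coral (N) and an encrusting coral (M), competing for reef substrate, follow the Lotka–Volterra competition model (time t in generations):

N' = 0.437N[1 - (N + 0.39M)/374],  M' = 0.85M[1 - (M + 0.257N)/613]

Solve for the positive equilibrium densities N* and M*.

N* ≈ 150, M* ≈ 574

Setting both brackets to zero gives the nullclines N + 0.39M = 374 and 0.257N + M = 613.
Substituting M = 613 - 0.257N into the first: N(1 - 0.39·0.257) = 374 - 0.39·613.
So N* = 135/0.9 = 150, and then M* = 613 - 0.257·150 = 574.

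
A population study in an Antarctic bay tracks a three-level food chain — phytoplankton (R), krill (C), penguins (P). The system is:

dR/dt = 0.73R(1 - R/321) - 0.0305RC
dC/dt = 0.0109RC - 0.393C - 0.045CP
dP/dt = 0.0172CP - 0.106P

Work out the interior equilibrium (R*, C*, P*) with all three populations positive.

From dP/dt = 0: 0.0172C* = 0.106, so C* = 6.16.
From dR/dt = 0: 0.73(1 - R*/321) = 0.0305·6.16, giving R* = 321·(1 - 0.257) = 238.
From dC/dt = 0: 0.0109·238 - 0.393 = 0.045P*, so P* = 2.2/0.045 = 49.

R* ≈ 238, C* ≈ 6.16, P* ≈ 49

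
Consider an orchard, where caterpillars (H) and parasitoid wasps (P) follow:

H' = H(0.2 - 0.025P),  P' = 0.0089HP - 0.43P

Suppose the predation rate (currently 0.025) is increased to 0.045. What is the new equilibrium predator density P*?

P* ≈ 4.44

At the interior fixed point, setting dH/dt = 0 with H > 0 fixes P* = (prey growth rate)/(HP coefficient) — independent of the other coefficients.
With the change, P* = 0.2/0.045 = 4.44; it falls from 8.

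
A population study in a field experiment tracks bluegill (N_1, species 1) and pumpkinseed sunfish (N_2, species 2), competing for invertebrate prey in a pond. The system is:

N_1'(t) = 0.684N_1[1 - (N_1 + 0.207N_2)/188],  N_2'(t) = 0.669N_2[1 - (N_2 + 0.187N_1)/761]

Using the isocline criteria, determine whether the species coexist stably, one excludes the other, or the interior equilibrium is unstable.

Compare the nullcline intercepts: K1/α12 = 188/0.207 = 908 > K2 = 761; K2/α21 = 761/0.187 = 4070 > K1 = 188.
Since both inequalities hold, each species can invade when rare, so the interior equilibrium is stable.

stable coexistence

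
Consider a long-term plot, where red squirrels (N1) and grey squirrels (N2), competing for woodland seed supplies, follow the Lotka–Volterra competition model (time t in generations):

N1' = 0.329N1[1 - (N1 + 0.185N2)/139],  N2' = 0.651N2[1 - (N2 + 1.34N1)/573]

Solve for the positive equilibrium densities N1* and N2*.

N1* ≈ 43.9, N2* ≈ 514

Setting both brackets to zero gives the nullclines N1 + 0.185N2 = 139 and 1.34N1 + N2 = 573.
Substituting N2 = 573 - 1.34N1 into the first: N1(1 - 0.185·1.34) = 139 - 0.185·573.
So N1* = 33/0.752 = 43.9, and then N2* = 573 - 1.34·43.9 = 514.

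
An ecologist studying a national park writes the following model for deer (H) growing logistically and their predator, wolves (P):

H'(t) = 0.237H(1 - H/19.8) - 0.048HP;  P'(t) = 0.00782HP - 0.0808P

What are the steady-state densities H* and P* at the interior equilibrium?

From dP/dt = 0 with P > 0: 0.00782H* = 0.0808, so H* = 10.3.
Substitute into dH/dt = 0: 0.237(1 - 10.3/19.8) = 0.048P*.
The bracket is 0.478, giving P* = 0.113/0.048 = 2.36.

H* ≈ 10.3, P* ≈ 2.36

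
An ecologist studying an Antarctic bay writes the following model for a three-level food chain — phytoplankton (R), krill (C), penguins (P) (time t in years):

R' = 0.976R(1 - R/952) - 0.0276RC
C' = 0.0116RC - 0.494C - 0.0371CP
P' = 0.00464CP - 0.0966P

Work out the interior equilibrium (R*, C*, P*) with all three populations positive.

From dP/dt = 0: 0.00464C* = 0.0966, so C* = 20.8.
From dR/dt = 0: 0.976(1 - R*/952) = 0.0276·20.8, giving R* = 952·(1 - 0.589) = 392.
From dC/dt = 0: 0.0116·392 - 0.494 = 0.0371P*, so P* = 4.05/0.0371 = 109.

R* ≈ 392, C* ≈ 20.8, P* ≈ 109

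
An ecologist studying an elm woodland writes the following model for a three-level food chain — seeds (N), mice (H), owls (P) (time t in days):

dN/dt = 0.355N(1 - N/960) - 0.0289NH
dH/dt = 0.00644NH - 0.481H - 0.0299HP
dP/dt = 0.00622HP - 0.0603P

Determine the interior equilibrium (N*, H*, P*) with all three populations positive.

From dP/dt = 0: 0.00622H* = 0.0603, so H* = 9.69.
From dN/dt = 0: 0.355(1 - N*/960) = 0.0289·9.69, giving N* = 960·(1 - 0.789) = 202.
From dH/dt = 0: 0.00644·202 - 0.481 = 0.0299P*, so P* = 0.822/0.0299 = 27.5.

N* ≈ 202, H* ≈ 9.69, P* ≈ 27.5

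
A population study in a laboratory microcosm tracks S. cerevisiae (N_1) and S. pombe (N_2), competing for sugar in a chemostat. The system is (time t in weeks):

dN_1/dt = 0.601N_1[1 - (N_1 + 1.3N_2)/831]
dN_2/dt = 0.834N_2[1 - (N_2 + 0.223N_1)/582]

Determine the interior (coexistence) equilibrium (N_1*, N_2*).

Setting both brackets to zero gives the nullclines N_1 + 1.3N_2 = 831 and 0.223N_1 + N_2 = 582.
Substituting N_2 = 582 - 0.223N_1 into the first: N_1(1 - 1.3·0.223) = 831 - 1.3·582.
So N_1* = 74.4/0.71 = 105, and then N_2* = 582 - 0.223·105 = 559.

N_1* ≈ 105, N_2* ≈ 559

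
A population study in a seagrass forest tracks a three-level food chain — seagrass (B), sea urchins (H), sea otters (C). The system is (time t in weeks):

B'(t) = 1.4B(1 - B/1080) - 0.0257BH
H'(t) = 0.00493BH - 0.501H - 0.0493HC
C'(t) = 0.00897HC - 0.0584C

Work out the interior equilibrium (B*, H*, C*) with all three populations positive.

From dC/dt = 0: 0.00897H* = 0.0584, so H* = 6.51.
From dB/dt = 0: 1.4(1 - B*/1080) = 0.0257·6.51, giving B* = 1080·(1 - 0.12) = 951.
From dH/dt = 0: 0.00493·951 - 0.501 = 0.0493C*, so C* = 4.19/0.0493 = 84.9.

B* ≈ 951, H* ≈ 6.51, C* ≈ 84.9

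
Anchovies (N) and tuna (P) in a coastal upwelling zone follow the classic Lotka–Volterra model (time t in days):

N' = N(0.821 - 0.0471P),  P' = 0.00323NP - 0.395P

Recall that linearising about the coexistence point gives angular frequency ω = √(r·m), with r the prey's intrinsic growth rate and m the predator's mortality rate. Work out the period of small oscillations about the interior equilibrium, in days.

T ≈ 11 days

Here r = 0.821 and m = 0.395, so r·m = 0.324.
ω = √0.324 = 0.569 per day, hence T = 2π/ω ≈ 11 days.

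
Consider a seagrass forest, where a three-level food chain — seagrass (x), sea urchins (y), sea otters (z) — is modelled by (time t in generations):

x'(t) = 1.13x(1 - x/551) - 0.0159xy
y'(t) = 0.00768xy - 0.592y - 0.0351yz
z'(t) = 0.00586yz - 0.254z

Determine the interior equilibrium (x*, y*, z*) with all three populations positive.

From dz/dt = 0: 0.00586y* = 0.254, so y* = 43.3.
From dx/dt = 0: 1.13(1 - x*/551) = 0.0159·43.3, giving x* = 551·(1 - 0.61) = 215.
From dy/dt = 0: 0.00768·215 - 0.592 = 0.0351z*, so z* = 1.06/0.0351 = 30.2.

x* ≈ 215, y* ≈ 43.3, z* ≈ 30.2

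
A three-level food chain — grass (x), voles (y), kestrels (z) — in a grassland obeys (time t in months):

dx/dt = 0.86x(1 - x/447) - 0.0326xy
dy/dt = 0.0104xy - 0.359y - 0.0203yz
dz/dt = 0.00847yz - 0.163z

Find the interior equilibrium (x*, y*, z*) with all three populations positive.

x* ≈ 121, y* ≈ 19.2, z* ≈ 44.3

From dz/dt = 0: 0.00847y* = 0.163, so y* = 19.2.
From dx/dt = 0: 0.86(1 - x*/447) = 0.0326·19.2, giving x* = 447·(1 - 0.729) = 121.
From dy/dt = 0: 0.0104·121 - 0.359 = 0.0203z*, so z* = 0.899/0.0203 = 44.3.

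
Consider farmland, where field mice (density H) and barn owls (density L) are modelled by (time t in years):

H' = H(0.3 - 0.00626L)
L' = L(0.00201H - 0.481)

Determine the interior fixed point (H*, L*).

H* ≈ 239, L* ≈ 47.9

Set dL/dt = 0 with L > 0: 0.00201H - 0.481 = 0, so H* = 0.481/0.00201 = 239.
Set dH/dt = 0 with H > 0: 0.3 - 0.00626L = 0, so L* = 0.3/0.00626 = 47.9.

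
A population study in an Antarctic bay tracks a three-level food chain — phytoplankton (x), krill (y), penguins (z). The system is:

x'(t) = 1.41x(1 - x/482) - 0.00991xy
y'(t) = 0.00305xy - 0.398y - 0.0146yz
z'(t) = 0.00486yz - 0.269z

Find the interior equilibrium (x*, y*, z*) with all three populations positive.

x* ≈ 294, y* ≈ 55.3, z* ≈ 34.3

From dz/dt = 0: 0.00486y* = 0.269, so y* = 55.3.
From dx/dt = 0: 1.41(1 - x*/482) = 0.00991·55.3, giving x* = 482·(1 - 0.389) = 294.
From dy/dt = 0: 0.00305·294 - 0.398 = 0.0146z*, so z* = 0.5/0.0146 = 34.3.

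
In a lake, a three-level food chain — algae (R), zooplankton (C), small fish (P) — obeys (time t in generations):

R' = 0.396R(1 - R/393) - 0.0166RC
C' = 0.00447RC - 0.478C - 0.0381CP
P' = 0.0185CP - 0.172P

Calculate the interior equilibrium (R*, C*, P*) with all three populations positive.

R* ≈ 240, C* ≈ 9.3, P* ≈ 15.6

From dP/dt = 0: 0.0185C* = 0.172, so C* = 9.3.
From dR/dt = 0: 0.396(1 - R*/393) = 0.0166·9.3, giving R* = 393·(1 - 0.39) = 240.
From dC/dt = 0: 0.00447·240 - 0.478 = 0.0381P*, so P* = 0.594/0.0381 = 15.6.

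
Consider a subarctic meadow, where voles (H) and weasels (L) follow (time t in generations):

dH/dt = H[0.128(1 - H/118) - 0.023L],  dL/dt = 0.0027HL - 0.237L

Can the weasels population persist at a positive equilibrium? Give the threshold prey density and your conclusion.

Threshold H = 87.8; K > 87.8, so yes, the predator persists.

The predator equation gives dL/dt > 0 only when H > 0.237/0.0027 = 87.8.
Without the predator, H → K = 118. Since 118 > 87.8, the predator can invade and persist.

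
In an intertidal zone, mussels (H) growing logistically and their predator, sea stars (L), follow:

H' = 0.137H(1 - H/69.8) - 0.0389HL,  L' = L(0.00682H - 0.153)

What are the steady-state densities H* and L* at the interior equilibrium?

From dL/dt = 0 with L > 0: 0.00682H* = 0.153, so H* = 22.4.
Substitute into dH/dt = 0: 0.137(1 - 22.4/69.8) = 0.0389L*.
The bracket is 0.679, giving L* = 0.093/0.0389 = 2.39.

H* ≈ 22.4, L* ≈ 2.39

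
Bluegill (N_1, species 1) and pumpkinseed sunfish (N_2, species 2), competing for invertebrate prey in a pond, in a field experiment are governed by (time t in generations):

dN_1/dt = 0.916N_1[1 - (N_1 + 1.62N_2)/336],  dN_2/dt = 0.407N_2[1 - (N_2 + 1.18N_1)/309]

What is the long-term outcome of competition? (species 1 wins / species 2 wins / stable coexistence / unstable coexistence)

unstable coexistence (outcome depends on initial conditions)

Compare the nullcline intercepts: K1/α12 = 336/1.62 = 207 < K2 = 309; K2/α21 = 309/1.18 = 262 < K1 = 336.
Since both are reversed, neither can invade when rare; the interior point is a saddle.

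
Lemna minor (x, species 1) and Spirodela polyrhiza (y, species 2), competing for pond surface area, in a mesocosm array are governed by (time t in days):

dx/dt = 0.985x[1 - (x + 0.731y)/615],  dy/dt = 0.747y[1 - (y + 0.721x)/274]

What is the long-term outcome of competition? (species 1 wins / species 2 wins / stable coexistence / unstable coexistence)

species 1 excludes species 2

Compare the nullcline intercepts: K1/α12 = 615/0.731 = 841 > K2 = 274; K2/α21 = 274/0.721 = 380 < K1 = 615.
Since the inequalities point opposite ways, species 1 can invade but species 2 cannot.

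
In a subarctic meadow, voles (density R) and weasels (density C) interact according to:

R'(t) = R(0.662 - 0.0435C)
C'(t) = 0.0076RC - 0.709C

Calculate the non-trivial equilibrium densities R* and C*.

R* ≈ 93.3, C* ≈ 15.2

Set dC/dt = 0 with C > 0: 0.0076R - 0.709 = 0, so R* = 0.709/0.0076 = 93.3.
Set dR/dt = 0 with R > 0: 0.662 - 0.0435C = 0, so C* = 0.662/0.0435 = 15.2.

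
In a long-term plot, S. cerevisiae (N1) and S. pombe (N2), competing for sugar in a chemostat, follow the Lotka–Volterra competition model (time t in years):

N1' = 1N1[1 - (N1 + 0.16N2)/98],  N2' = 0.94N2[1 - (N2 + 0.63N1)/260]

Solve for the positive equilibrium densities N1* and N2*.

N1* ≈ 62.7, N2* ≈ 220

Setting both brackets to zero gives the nullclines N1 + 0.16N2 = 98 and 0.63N1 + N2 = 260.
Substituting N2 = 260 - 0.63N1 into the first: N1(1 - 0.16·0.63) = 98 - 0.16·260.
So N1* = 56.4/0.899 = 62.7, and then N2* = 260 - 0.63·62.7 = 220.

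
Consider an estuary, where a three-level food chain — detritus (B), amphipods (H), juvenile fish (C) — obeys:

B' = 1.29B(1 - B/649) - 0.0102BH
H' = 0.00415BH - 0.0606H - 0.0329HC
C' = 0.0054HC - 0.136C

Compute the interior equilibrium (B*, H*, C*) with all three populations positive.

From dC/dt = 0: 0.0054H* = 0.136, so H* = 25.2.
From dB/dt = 0: 1.29(1 - B*/649) = 0.0102·25.2, giving B* = 649·(1 - 0.199) = 520.
From dH/dt = 0: 0.00415·520 - 0.0606 = 0.0329C*, so C* = 2.1/0.0329 = 63.7.

B* ≈ 520, H* ≈ 25.2, C* ≈ 63.7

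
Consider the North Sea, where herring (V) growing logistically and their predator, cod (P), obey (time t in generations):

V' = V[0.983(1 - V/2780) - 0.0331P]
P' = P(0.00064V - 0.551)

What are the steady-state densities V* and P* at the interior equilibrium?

V* ≈ 861, P* ≈ 20.5

From dP/dt = 0 with P > 0: 0.00064V* = 0.551, so V* = 861.
Substitute into dV/dt = 0: 0.983(1 - 861/2780) = 0.0331P*.
The bracket is 0.69, giving P* = 0.679/0.0331 = 20.5.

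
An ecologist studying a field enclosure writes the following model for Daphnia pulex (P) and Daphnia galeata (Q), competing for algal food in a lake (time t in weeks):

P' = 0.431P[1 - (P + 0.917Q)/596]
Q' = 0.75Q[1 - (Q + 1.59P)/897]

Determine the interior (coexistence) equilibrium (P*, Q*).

Setting both brackets to zero gives the nullclines P + 0.917Q = 596 and 1.59P + Q = 897.
Substituting Q = 897 - 1.59P into the first: P(1 - 0.917·1.59) = 596 - 0.917·897.
So P* = -227/-0.458 = 495, and then Q* = 897 - 1.59·495 = 111.

P* ≈ 495, Q* ≈ 111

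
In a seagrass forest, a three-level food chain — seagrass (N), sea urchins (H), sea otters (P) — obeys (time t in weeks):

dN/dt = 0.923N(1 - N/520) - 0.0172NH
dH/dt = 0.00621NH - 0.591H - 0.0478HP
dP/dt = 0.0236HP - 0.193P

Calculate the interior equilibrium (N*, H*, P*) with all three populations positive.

From dP/dt = 0: 0.0236H* = 0.193, so H* = 8.18.
From dN/dt = 0: 0.923(1 - N*/520) = 0.0172·8.18, giving N* = 520·(1 - 0.152) = 441.
From dH/dt = 0: 0.00621·441 - 0.591 = 0.0478P*, so P* = 2.15/0.0478 = 44.9.

N* ≈ 441, H* ≈ 8.18, P* ≈ 44.9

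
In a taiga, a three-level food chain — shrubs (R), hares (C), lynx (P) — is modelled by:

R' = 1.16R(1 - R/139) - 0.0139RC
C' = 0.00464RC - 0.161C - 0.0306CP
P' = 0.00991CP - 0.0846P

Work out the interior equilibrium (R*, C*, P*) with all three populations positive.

R* ≈ 125, C* ≈ 8.54, P* ≈ 13.7

From dP/dt = 0: 0.00991C* = 0.0846, so C* = 8.54.
From dR/dt = 0: 1.16(1 - R*/139) = 0.0139·8.54, giving R* = 139·(1 - 0.102) = 125.
From dC/dt = 0: 0.00464·125 - 0.161 = 0.0306P*, so P* = 0.418/0.0306 = 13.7.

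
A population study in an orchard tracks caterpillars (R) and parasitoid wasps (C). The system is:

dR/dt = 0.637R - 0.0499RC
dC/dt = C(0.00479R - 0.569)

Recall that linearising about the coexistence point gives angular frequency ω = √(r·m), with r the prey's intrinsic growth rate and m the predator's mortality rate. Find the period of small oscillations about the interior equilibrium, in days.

Here r = 0.637 and m = 0.569, so r·m = 0.362.
ω = √0.362 = 0.602 per day, hence T = 2π/ω ≈ 10.4 days.

T ≈ 10.4 days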